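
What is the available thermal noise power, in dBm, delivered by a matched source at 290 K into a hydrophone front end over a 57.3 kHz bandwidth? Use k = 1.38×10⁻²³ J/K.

P_n = kTB = 1.38×10⁻²³ × 290 × 5.73×10⁴ = 2.29×10⁻¹⁶ W
In dBm: 10 log₁₀(2.29×10⁻¹⁶ / 10⁻³) = −126.4 dBm

−126.4 dBm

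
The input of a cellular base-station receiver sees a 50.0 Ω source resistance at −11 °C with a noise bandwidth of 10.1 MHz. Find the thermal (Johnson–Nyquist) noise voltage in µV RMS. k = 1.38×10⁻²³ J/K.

T = −11 °C + 273.15 = 262.15 K
V_n = √(4kTRB)
4kTRB = 4 × 1.38×10⁻²³ × 262.15 × 5.00×10¹ × 1.01×10⁷ = 7.31×10⁻¹² V²
V_n = √(7.31×10⁻¹²) = 2.70×10⁻⁶ V = 2.70 µV

2.70 µV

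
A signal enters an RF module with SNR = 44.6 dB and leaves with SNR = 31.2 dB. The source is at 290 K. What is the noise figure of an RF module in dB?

13.4 dB

NF (dB) = SNR_in(dB) − SNR_out(dB) when the source is at T₀
NF = 44.6 − 31.2 = 13.4 dB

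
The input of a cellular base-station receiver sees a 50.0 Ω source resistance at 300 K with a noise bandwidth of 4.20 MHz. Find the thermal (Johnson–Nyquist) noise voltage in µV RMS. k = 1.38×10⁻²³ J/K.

1.86 µV

V_n = √(4kTRB)
4kTRB = 4 × 1.38×10⁻²³ × 300 × 5.00×10¹ × 4.20×10⁶ = 3.48×10⁻¹² V²
V_n = √(3.48×10⁻¹²) = 1.86×10⁻⁶ V = 1.86 µV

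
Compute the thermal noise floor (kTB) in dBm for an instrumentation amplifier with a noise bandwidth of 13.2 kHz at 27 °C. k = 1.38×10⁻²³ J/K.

−132.6 dBm

T = 27 °C + 273.15 = 300.15 K
P_n = kTB = 1.38×10⁻²³ × 300.15 × 1.32×10⁴ = 5.47×10⁻¹⁷ W
In dBm: 10 log₁₀(5.47×10⁻¹⁷ / 10⁻³) = −132.6 dBm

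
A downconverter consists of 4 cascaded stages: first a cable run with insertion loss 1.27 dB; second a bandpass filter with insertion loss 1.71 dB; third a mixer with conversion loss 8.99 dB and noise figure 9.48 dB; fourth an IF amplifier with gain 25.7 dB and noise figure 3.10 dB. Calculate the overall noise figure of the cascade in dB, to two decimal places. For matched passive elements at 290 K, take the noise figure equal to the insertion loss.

Convert to linear (a loss of L dB is a gain of −L dB): F_i = 10^(NF_i/10), G_i = 10^(G_i,dB/10)
  Stage 1: F_1 = 10^(1.27/10) = 1.340, G_1 = 10^(−1.27/10) = 0.7464
  Stage 2: F_2 = 10^(1.71/10) = 1.483, G_2 = 10^(−1.71/10) = 0.6745
  Stage 3: F_3 = 10^(9.48/10) = 8.872, G_3 = 10^(−8.99/10) = 0.1262
  Stage 4: F_4 = 10^(3.10/10) = 2.042, G_4 = 10^(25.7/10) = 371.5
Friis cascade:
  F = 1.340 + (1.483 − 1)/0.7464 + (8.872 − 1)/0.5035 + (2.042 − 1)/0.06353 = 34.02
NF = 10 log₁₀(34.02) = 15.32 dB

15.32 dB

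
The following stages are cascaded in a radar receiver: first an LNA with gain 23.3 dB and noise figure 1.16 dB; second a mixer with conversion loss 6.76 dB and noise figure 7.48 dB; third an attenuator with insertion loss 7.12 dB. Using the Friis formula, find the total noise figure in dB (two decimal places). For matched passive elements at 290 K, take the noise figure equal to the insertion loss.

Convert to linear (a loss of L dB is a gain of −L dB): F_i = 10^(NF_i/10), G_i = 10^(G_i,dB/10)
  Stage 1: F_1 = 10^(1.16/10) = 1.306, G_1 = 10^(23.3/10) = 213.8
  Stage 2: F_2 = 10^(7.48/10) = 5.598, G_2 = 10^(−6.76/10) = 0.2109
  Stage 3: F_3 = 10^(7.12/10) = 5.152, G_3 = 10^(−7.12/10) = 0.1941
Friis cascade:
  F = 1.306 + (5.598 − 1)/213.8 + (5.152 − 1)/45.08 = 1.420
NF = 10 log₁₀(1.420) = 1.52 dB

1.52 dB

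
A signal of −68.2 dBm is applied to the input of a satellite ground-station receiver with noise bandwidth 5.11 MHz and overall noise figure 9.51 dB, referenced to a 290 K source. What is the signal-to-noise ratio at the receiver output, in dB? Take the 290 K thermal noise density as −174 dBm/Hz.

29.2 dB

Noise floor: N = −174 + 10 log₁₀(B) + NF
10 log₁₀(5.11×10⁶) = 67.08 dB
N = −174 + 67.08 + 9.51 = −97.41 dBm
SNR = P_sig − N = −68.2 − (−97.41) = 29.21 dB → 29.2 dB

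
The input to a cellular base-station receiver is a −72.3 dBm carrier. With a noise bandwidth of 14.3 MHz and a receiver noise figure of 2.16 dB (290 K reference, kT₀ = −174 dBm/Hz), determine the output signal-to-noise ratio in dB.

Noise floor: N = −174 + 10 log₁₀(B) + NF
10 log₁₀(1.43×10⁷) = 71.55 dB
N = −174 + 71.55 + 2.16 = −100.29 dBm
SNR = P_sig − N = −72.3 − (−100.29) = 27.99 dB → 28.0 dB

28.0 dB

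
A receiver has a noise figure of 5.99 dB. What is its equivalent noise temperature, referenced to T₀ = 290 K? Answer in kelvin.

F = 10^(5.99/10) = 3.97192
T_e = (F − 1)·T₀ = (3.97192 − 1) × 290 = 862 K

862 K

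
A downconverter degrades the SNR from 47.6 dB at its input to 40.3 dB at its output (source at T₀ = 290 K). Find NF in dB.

7.3 dB

NF (dB) = SNR_in(dB) − SNR_out(dB) when the source is at T₀
NF = 47.6 − 40.3 = 7.3 dB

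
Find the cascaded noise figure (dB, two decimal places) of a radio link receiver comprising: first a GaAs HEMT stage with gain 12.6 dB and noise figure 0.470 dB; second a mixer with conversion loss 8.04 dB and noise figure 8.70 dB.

Convert to linear (a loss of L dB is a gain of −L dB): F_i = 10^(NF_i/10), G_i = 10^(G_i,dB/10)
  Stage 1: F_1 = 10^(0.470/10) = 1.114, G_1 = 10^(12.6/10) = 18.20
  Stage 2: F_2 = 10^(8.70/10) = 7.413, G_2 = 10^(−8.04/10) = 0.1570
Friis cascade:
  F = 1.114 + (7.413 − 1)/18.20 = 1.467
NF = 10 log₁₀(1.467) = 1.66 dB

1.66 dB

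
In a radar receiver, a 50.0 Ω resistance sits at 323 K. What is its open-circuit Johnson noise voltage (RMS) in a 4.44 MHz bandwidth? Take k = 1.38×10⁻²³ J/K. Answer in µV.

1.99 µV

V_n = √(4kTRB)
4kTRB = 4 × 1.38×10⁻²³ × 323 × 5.00×10¹ × 4.44×10⁶ = 3.96×10⁻¹² V²
V_n = √(3.96×10⁻¹²) = 1.99×10⁻⁶ V = 1.99 µV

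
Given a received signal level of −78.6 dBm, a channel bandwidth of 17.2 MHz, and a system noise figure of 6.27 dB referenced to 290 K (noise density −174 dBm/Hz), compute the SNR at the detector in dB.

Noise floor: N = −174 + 10 log₁₀(B) + NF
10 log₁₀(1.72×10⁷) = 72.36 dB
N = −174 + 72.36 + 6.27 = −95.37 dBm
SNR = P_sig − N = −78.6 − (−95.37) = 16.77 dB → 16.8 dB

16.8 dB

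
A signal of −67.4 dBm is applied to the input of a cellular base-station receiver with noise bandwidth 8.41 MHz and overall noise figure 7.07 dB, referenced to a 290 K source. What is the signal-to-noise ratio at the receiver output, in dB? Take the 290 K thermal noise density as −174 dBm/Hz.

Noise floor: N = −174 + 10 log₁₀(B) + NF
10 log₁₀(8.41×10⁶) = 69.25 dB
N = −174 + 69.25 + 7.07 = −97.68 dBm
SNR = P_sig − N = −67.4 − (−97.68) = 30.28 dB → 30.3 dB

30.3 dB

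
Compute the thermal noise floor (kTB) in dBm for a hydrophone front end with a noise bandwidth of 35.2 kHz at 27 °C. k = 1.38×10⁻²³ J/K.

−128.4 dBm

T = 27 °C + 273.15 = 300.15 K
P_n = kTB = 1.38×10⁻²³ × 300.15 × 3.52×10⁴ = 1.46×10⁻¹⁶ W
In dBm: 10 log₁₀(1.46×10⁻¹⁶ / 10⁻³) = −128.4 dBm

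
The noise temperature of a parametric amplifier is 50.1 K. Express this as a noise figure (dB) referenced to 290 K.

F = 1 + T_e/T₀ = 1 + 50.1/290 = 1.17276
NF = 10 log₁₀(1.17276) = 0.692 dB

0.692 dB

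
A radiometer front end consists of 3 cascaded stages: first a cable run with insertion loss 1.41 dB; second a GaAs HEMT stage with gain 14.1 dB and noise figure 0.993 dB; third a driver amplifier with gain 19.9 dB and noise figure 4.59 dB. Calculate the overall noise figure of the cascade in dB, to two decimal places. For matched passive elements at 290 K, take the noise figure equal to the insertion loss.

2.65 dB

Convert to linear (a loss of L dB is a gain of −L dB): F_i = 10^(NF_i/10), G_i = 10^(G_i,dB/10)
  Stage 1: F_1 = 10^(1.41/10) = 1.384, G_1 = 10^(−1.41/10) = 0.7228
  Stage 2: F_2 = 10^(0.993/10) = 1.257, G_2 = 10^(14.1/10) = 25.70
  Stage 3: F_3 = 10^(4.59/10) = 2.877, G_3 = 10^(19.9/10) = 97.72
Friis cascade:
  F = 1.384 + (1.257 − 1)/0.7228 + (2.877 − 1)/18.58 = 1.840
NF = 10 log₁₀(1.840) = 2.65 dB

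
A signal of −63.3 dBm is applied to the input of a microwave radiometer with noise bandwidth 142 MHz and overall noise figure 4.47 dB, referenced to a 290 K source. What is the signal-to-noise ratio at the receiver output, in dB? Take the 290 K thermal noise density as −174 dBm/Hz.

24.7 dB

Noise floor: N = −174 + 10 log₁₀(B) + NF
10 log₁₀(1.42×10⁸) = 81.52 dB
N = −174 + 81.52 + 4.47 = −88.01 dBm
SNR = P_sig − N = −63.3 − (−88.01) = 24.71 dB → 24.7 dB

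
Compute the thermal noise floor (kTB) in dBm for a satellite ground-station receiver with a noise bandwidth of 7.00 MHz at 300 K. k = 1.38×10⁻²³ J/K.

−105.4 dBm

P_n = kTB = 1.38×10⁻²³ × 300 × 7.00×10⁶ = 2.90×10⁻¹⁴ W
In dBm: 10 log₁₀(2.90×10⁻¹⁴ / 10⁻³) = −105.4 dBm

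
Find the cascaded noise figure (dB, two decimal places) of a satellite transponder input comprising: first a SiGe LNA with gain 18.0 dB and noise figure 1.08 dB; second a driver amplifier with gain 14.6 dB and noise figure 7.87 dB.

Convert to linear (a loss of L dB is a gain of −L dB): F_i = 10^(NF_i/10), G_i = 10^(G_i,dB/10)
  Stage 1: F_1 = 10^(1.08/10) = 1.282, G_1 = 10^(18.0/10) = 63.10
  Stage 2: F_2 = 10^(7.87/10) = 6.124, G_2 = 10^(14.6/10) = 28.84
Friis cascade:
  F = 1.282 + (6.124 − 1)/63.10 = 1.364
NF = 10 log₁₀(1.364) = 1.35 dB

1.35 dB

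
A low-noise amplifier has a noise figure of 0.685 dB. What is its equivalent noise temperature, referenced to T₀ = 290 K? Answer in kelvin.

49.5 K

F = 10^(0.685/10) = 1.17085
T_e = (F − 1)·T₀ = (1.17085 − 1) × 290 = 49.5 K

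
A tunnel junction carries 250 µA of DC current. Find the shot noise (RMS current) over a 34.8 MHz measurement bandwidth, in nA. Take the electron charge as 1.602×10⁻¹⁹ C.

52.8 nA

I_n = √(2qI·B)
2qI·B = 2 × 1.602×10⁻¹⁹ × 2.50×10⁻⁴ × 3.48×10⁷ = 2.79×10⁻¹⁵ A²
I_n = √(2.79×10⁻¹⁵) = 5.28×10⁻⁸ A = 52.8 nA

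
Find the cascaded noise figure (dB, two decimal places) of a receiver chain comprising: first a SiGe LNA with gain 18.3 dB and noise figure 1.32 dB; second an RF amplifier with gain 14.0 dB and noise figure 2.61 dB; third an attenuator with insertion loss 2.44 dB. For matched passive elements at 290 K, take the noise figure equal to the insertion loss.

Convert to linear (a loss of L dB is a gain of −L dB): F_i = 10^(NF_i/10), G_i = 10^(G_i,dB/10)
  Stage 1: F_1 = 10^(1.32/10) = 1.355, G_1 = 10^(18.3/10) = 67.61
  Stage 2: F_2 = 10^(2.61/10) = 1.824, G_2 = 10^(14.0/10) = 25.12
  Stage 3: F_3 = 10^(2.44/10) = 1.754, G_3 = 10^(−2.44/10) = 0.5702
Friis cascade:
  F = 1.355 + (1.824 − 1)/67.61 + (1.754 − 1)/1698 = 1.368
NF = 10 log₁₀(1.368) = 1.36 dB

1.36 dB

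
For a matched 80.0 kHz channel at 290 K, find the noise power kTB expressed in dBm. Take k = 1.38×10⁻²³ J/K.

−124.9 dBm

P_n = kTB = 1.38×10⁻²³ × 290 × 8.00×10⁴ = 3.20×10⁻¹⁶ W
In dBm: 10 log₁₀(3.20×10⁻¹⁶ / 10⁻³) = −124.9 dBm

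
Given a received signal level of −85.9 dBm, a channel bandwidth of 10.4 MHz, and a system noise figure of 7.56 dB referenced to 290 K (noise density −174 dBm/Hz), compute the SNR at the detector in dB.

Noise floor: N = −174 + 10 log₁₀(B) + NF
10 log₁₀(1.04×10⁷) = 70.17 dB
N = −174 + 70.17 + 7.56 = −96.27 dBm
SNR = P_sig − N = −85.9 − (−96.27) = 10.37 dB → 10.4 dB

10.4 dB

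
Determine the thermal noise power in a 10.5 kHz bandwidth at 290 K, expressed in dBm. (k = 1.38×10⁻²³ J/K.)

P_n = kTB = 1.38×10⁻²³ × 290 × 1.05×10⁴ = 4.20×10⁻¹⁷ W
In dBm: 10 log₁₀(4.20×10⁻¹⁷ / 10⁻³) = −133.8 dBm

−133.8 dBm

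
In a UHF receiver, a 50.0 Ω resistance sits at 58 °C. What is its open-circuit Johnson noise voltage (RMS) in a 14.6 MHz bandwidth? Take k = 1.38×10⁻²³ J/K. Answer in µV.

T = 58 °C + 273.15 = 331.15 K
V_n = √(4kTRB)
4kTRB = 4 × 1.38×10⁻²³ × 331.15 × 5.00×10¹ × 1.46×10⁷ = 1.33×10⁻¹¹ V²
V_n = √(1.33×10⁻¹¹) = 3.65×10⁻⁶ V = 3.65 µV

3.65 µV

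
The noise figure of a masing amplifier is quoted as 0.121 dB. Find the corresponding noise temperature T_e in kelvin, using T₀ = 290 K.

8.19 K

F = 10^(0.121/10) = 1.02825
T_e = (F − 1)·T₀ = (1.02825 − 1) × 290 = 8.19 K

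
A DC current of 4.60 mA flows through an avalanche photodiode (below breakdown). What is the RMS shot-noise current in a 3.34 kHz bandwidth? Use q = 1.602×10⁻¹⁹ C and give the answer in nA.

I_n = √(2qI·B)
2qI·B = 2 × 1.602×10⁻¹⁹ × 4.60×10⁻³ × 3.34×10³ = 4.92×10⁻¹⁸ A²
I_n = √(4.92×10⁻¹⁸) = 2.22×10⁻⁹ A = 2.22 nA

2.22 nA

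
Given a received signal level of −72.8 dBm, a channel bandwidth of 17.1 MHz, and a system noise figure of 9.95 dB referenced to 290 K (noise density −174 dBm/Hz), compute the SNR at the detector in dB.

18.9 dB

Noise floor: N = −174 + 10 log₁₀(B) + NF
10 log₁₀(1.71×10⁷) = 72.33 dB
N = −174 + 72.33 + 9.95 = −91.72 dBm
SNR = P_sig − N = −72.8 − (−91.72) = 18.92 dB → 18.9 dB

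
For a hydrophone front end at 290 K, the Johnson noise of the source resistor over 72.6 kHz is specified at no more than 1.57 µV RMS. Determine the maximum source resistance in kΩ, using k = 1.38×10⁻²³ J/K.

Johnson–Nyquist: V_n = √(4kTRB) ⇒ R = V_n² / (4kTB)
4kTB = 4 × 1.38×10⁻²³ × 290 × 7.26×10⁴ = 1.16×10⁻¹⁵
R = (1.57×10⁻⁶)² / 1.16×10⁻¹⁵ = 2.12×10³ Ω = 2.12 kΩ

2.12 kΩ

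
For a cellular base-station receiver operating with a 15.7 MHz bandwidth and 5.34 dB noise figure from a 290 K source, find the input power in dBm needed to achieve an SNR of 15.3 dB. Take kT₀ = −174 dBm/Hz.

−81.4 dBm

Sensitivity = −174 + 10 log₁₀(B) + NF + SNR_min
= −174 + 71.96 + 5.34 + 15.3
= −81.40 dBm → −81.4 dBm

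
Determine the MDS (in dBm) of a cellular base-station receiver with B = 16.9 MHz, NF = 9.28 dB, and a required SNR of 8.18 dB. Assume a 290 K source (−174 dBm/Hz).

−84.3 dBm

Sensitivity = −174 + 10 log₁₀(B) + NF + SNR_min
= −174 + 72.28 + 9.28 + 8.18
= −84.26 dBm → −84.3 dBm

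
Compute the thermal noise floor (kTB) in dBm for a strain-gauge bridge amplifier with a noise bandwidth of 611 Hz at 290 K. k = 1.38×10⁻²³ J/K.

P_n = kTB = 1.38×10⁻²³ × 290 × 6.11×10² = 2.45×10⁻¹⁸ W
In dBm: 10 log₁₀(2.45×10⁻¹⁸ / 10⁻³) = −146.1 dBm

−146.1 dBm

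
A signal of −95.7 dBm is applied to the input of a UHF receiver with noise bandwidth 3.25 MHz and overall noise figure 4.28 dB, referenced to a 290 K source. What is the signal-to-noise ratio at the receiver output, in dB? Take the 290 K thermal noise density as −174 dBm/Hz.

Noise floor: N = −174 + 10 log₁₀(B) + NF
10 log₁₀(3.25×10⁶) = 65.12 dB
N = −174 + 65.12 + 4.28 = −104.60 dBm
SNR = P_sig − N = −95.7 − (−104.60) = 8.90 dB → 8.9 dB

8.9 dB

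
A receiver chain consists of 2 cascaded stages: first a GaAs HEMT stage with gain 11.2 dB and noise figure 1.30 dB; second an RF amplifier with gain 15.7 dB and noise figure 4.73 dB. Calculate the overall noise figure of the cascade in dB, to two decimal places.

1.76 dB

Convert to linear (a loss of L dB is a gain of −L dB): F_i = 10^(NF_i/10), G_i = 10^(G_i,dB/10)
  Stage 1: F_1 = 10^(1.30/10) = 1.349, G_1 = 10^(11.2/10) = 13.18
  Stage 2: F_2 = 10^(4.73/10) = 2.972, G_2 = 10^(15.7/10) = 37.15
Friis cascade:
  F = 1.349 + (2.972 − 1)/13.18 = 1.499
NF = 10 log₁₀(1.499) = 1.76 dB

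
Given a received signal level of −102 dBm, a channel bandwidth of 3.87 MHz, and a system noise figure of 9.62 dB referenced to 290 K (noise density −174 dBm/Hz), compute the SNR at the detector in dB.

−3.5 dB

Noise floor: N = −174 + 10 log₁₀(B) + NF
10 log₁₀(3.87×10⁶) = 65.88 dB
N = −174 + 65.88 + 9.62 = −98.50 dBm
SNR = P_sig − N = −102 − (−98.50) = −3.50 dB → −3.5 dB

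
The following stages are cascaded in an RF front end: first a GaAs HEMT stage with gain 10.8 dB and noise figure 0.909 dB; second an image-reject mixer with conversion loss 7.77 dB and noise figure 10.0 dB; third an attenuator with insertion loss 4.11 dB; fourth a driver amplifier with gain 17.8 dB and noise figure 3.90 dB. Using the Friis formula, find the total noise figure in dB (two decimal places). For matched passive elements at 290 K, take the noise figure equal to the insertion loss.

6.66 dB

Convert to linear (a loss of L dB is a gain of −L dB): F_i = 10^(NF_i/10), G_i = 10^(G_i,dB/10)
  Stage 1: F_1 = 10^(0.909/10) = 1.233, G_1 = 10^(10.8/10) = 12.02
  Stage 2: F_2 = 10^(10.0/10) = 10.00, G_2 = 10^(−7.77/10) = 0.1671
  Stage 3: F_3 = 10^(4.11/10) = 2.576, G_3 = 10^(−4.11/10) = 0.3882
  Stage 4: F_4 = 10^(3.90/10) = 2.455, G_4 = 10^(17.8/10) = 60.26
Friis cascade:
  F = 1.233 + (10.00 − 1)/12.02 + (2.576 − 1)/2.009 + (2.455 − 1)/0.7798 = 4.631
NF = 10 log₁₀(4.631) = 6.66 dB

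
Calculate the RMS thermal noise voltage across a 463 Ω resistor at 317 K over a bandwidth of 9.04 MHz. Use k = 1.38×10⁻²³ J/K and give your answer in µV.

8.56 µV

V_n = √(4kTRB)
4kTRB = 4 × 1.38×10⁻²³ × 317 × 4.63×10² × 9.04×10⁶ = 7.32×10⁻¹¹ V²
V_n = √(7.32×10⁻¹¹) = 8.56×10⁻⁶ V = 8.56 µV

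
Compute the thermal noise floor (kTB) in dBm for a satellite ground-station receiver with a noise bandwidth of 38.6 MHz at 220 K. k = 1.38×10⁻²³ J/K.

P_n = kTB = 1.38×10⁻²³ × 220 × 3.86×10⁷ = 1.17×10⁻¹³ W
In dBm: 10 log₁₀(1.17×10⁻¹³ / 10⁻³) = −99.3 dBm

−99.3 dBm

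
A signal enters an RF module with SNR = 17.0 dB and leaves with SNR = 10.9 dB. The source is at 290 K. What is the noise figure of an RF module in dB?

NF (dB) = SNR_in(dB) − SNR_out(dB) when the source is at T₀
NF = 17.0 − 10.9 = 6.1 dB

6.1 dB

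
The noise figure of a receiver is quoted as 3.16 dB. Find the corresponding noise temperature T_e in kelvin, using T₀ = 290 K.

F = 10^(3.16/10) = 2.07014
T_e = (F − 1)·T₀ = (2.07014 − 1) × 290 = 310 K

310 K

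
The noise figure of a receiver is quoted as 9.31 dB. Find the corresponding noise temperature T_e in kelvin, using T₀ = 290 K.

F = 10^(9.31/10) = 8.531
T_e = (F − 1)·T₀ = (8.531 − 1) × 290 = 2184 K

2184 K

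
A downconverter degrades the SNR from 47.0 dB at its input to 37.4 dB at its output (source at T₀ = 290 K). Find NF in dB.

9.6 dB

NF (dB) = SNR_in(dB) − SNR_out(dB) when the source is at T₀
NF = 47.0 − 37.4 = 9.6 dB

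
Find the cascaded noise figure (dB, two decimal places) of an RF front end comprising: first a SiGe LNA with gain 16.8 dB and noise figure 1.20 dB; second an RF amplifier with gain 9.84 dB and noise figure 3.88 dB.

Convert to linear (a loss of L dB is a gain of −L dB): F_i = 10^(NF_i/10), G_i = 10^(G_i,dB/10)
  Stage 1: F_1 = 10^(1.20/10) = 1.318, G_1 = 10^(16.8/10) = 47.86
  Stage 2: F_2 = 10^(3.88/10) = 2.443, G_2 = 10^(9.84/10) = 9.638
Friis cascade:
  F = 1.318 + (2.443 − 1)/47.86 = 1.348
NF = 10 log₁₀(1.348) = 1.30 dB

1.30 dB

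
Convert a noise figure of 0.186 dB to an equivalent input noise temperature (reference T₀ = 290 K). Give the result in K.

F = 10^(0.186/10) = 1.04376
T_e = (F − 1)·T₀ = (1.04376 − 1) × 290 = 12.7 K

12.7 K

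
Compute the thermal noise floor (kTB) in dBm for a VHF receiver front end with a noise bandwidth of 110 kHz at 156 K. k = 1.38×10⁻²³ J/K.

P_n = kTB = 1.38×10⁻²³ × 156 × 1.10×10⁵ = 2.37×10⁻¹⁶ W
In dBm: 10 log₁₀(2.37×10⁻¹⁶ / 10⁻³) = −126.3 dBm

−126.3 dBm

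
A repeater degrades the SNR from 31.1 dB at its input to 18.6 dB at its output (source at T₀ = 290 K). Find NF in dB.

NF (dB) = SNR_in(dB) − SNR_out(dB) when the source is at T₀
NF = 31.1 − 18.6 = 12.5 dB

12.5 dB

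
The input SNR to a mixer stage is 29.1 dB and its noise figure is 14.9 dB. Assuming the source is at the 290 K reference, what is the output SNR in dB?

14.2 dB

By definition F = SNR_in/SNR_out, so in dB: SNR_out = SNR_in − NF
SNR_out = 29.1 − 14.9 = 14.2 dB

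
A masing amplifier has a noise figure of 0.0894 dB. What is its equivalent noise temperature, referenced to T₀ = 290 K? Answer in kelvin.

6.03 K

F = 10^(0.0894/10) = 1.0208
T_e = (F − 1)·T₀ = (1.0208 − 1) × 290 = 6.03 K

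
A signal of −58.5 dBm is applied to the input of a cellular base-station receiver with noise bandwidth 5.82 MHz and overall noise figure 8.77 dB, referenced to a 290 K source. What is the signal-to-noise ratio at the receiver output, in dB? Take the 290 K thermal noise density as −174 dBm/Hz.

39.1 dB

Noise floor: N = −174 + 10 log₁₀(B) + NF
10 log₁₀(5.82×10⁶) = 67.65 dB
N = −174 + 67.65 + 8.77 = −97.58 dBm
SNR = P_sig − N = −58.5 − (−97.58) = 39.08 dB → 39.1 dB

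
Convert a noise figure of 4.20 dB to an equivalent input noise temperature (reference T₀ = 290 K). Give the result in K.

473 K

F = 10^(4.20/10) = 2.63027
T_e = (F − 1)·T₀ = (2.63027 − 1) × 290 = 473 K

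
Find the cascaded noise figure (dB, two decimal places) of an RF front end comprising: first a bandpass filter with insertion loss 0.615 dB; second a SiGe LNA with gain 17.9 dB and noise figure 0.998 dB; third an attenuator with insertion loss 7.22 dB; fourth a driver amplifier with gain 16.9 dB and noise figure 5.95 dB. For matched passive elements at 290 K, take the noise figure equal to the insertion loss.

2.60 dB

Convert to linear (a loss of L dB is a gain of −L dB): F_i = 10^(NF_i/10), G_i = 10^(G_i,dB/10)
  Stage 1: F_1 = 10^(0.615/10) = 1.152, G_1 = 10^(−0.615/10) = 0.8680
  Stage 2: F_2 = 10^(0.998/10) = 1.258, G_2 = 10^(17.9/10) = 61.66
  Stage 3: F_3 = 10^(7.22/10) = 5.272, G_3 = 10^(−7.22/10) = 0.1897
  Stage 4: F_4 = 10^(5.95/10) = 3.936, G_4 = 10^(16.9/10) = 48.98
Friis cascade:
  F = 1.152 + (1.258 − 1)/0.8680 + (5.272 − 1)/53.52 + (3.936 − 1)/10.15 = 1.819
NF = 10 log₁₀(1.819) = 2.60 dB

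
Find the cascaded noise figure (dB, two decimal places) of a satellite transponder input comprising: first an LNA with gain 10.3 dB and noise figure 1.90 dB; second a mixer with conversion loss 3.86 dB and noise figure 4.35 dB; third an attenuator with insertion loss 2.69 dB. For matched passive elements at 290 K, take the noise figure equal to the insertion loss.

Convert to linear (a loss of L dB is a gain of −L dB): F_i = 10^(NF_i/10), G_i = 10^(G_i,dB/10)
  Stage 1: F_1 = 10^(1.90/10) = 1.549, G_1 = 10^(10.3/10) = 10.72
  Stage 2: F_2 = 10^(4.35/10) = 2.723, G_2 = 10^(−3.86/10) = 0.4111
  Stage 3: F_3 = 10^(2.69/10) = 1.858, G_3 = 10^(−2.69/10) = 0.5383
Friis cascade:
  F = 1.549 + (2.723 − 1)/10.72 + (1.858 − 1)/4.406 = 1.904
NF = 10 log₁₀(1.904) = 2.80 dB

2.80 dB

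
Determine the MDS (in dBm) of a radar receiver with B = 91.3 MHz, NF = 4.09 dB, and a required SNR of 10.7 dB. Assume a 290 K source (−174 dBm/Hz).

Sensitivity = −174 + 10 log₁₀(B) + NF + SNR_min
= −174 + 79.6 + 4.09 + 10.7
= −79.61 dBm → −79.6 dBm

−79.6 dBm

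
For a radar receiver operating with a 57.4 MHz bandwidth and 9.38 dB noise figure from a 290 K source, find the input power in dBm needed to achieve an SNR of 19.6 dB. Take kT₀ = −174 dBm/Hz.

Sensitivity = −174 + 10 log₁₀(B) + NF + SNR_min
= −174 + 77.59 + 9.38 + 19.6
= −67.43 dBm → −67.4 dBm

−67.4 dBm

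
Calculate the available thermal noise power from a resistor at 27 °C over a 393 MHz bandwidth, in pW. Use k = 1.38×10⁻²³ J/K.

T = 27 °C + 273.15 = 300.15 K
P_n = kTB = 1.38×10⁻²³ × 300.15 × 3.93×10⁸ = 1.63×10⁻¹² W = 1.63 pW

1.63 pW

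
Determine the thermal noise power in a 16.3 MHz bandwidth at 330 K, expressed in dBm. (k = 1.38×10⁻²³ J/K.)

P_n = kTB = 1.38×10⁻²³ × 330 × 1.63×10⁷ = 7.42×10⁻¹⁴ W
In dBm: 10 log₁₀(7.42×10⁻¹⁴ / 10⁻³) = −101.3 dBm

−101.3 dBm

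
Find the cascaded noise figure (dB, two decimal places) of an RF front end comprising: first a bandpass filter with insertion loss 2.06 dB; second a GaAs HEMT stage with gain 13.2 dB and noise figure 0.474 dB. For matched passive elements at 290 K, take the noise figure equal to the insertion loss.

2.53 dB

Convert to linear (a loss of L dB is a gain of −L dB): F_i = 10^(NF_i/10), G_i = 10^(G_i,dB/10)
  Stage 1: F_1 = 10^(2.06/10) = 1.607, G_1 = 10^(−2.06/10) = 0.6223
  Stage 2: F_2 = 10^(0.474/10) = 1.115, G_2 = 10^(13.2/10) = 20.89
Friis cascade:
  F = 1.607 + (1.115 − 1)/0.6223 = 1.792
NF = 10 log₁₀(1.792) = 2.53 dB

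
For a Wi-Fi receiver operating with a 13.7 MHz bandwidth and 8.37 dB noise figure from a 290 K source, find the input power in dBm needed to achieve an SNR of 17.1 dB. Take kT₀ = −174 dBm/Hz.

−77.2 dBm

Sensitivity = −174 + 10 log₁₀(B) + NF + SNR_min
= −174 + 71.37 + 8.37 + 17.1
= −77.16 dBm → −77.2 dBm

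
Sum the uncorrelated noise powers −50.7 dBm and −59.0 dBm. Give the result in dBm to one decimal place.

−50.1 dBm

Convert to linear, add, convert back:
P₁ = 8.51×10⁻⁹ W, P₂ = 1.26×10⁻⁹ W
P_tot = 9.77×10⁻⁹ W → 10 log₁₀(P_tot / 10⁻³) = −50.1 dBm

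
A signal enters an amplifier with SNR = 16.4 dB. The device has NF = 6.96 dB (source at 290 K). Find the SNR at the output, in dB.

By definition F = SNR_in/SNR_out, so in dB: SNR_out = SNR_in − NF
SNR_out = 16.4 − 6.96 = 9.44 dB

9.44 dB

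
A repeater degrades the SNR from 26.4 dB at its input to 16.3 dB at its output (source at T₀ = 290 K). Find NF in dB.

NF (dB) = SNR_in(dB) − SNR_out(dB) when the source is at T₀
NF = 26.4 − 16.3 = 10.1 dB

10.1 dB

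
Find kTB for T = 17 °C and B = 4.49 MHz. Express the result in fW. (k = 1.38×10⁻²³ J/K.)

T = 17 °C + 273.15 = 290.15 K
P_n = kTB = 1.38×10⁻²³ × 290.15 × 4.49×10⁶ = 1.80×10⁻¹⁴ W = 18.0 fW

18.0 fW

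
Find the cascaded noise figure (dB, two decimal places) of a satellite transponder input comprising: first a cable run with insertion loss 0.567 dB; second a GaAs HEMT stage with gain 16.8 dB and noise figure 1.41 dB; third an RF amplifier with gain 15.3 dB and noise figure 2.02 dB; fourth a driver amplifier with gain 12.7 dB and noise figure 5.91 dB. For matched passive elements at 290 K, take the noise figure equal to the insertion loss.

Convert to linear (a loss of L dB is a gain of −L dB): F_i = 10^(NF_i/10), G_i = 10^(G_i,dB/10)
  Stage 1: F_1 = 10^(0.567/10) = 1.139, G_1 = 10^(−0.567/10) = 0.8776
  Stage 2: F_2 = 10^(1.41/10) = 1.384, G_2 = 10^(16.8/10) = 47.86
  Stage 3: F_3 = 10^(2.02/10) = 1.592, G_3 = 10^(15.3/10) = 33.88
  Stage 4: F_4 = 10^(5.91/10) = 3.899, G_4 = 10^(12.7/10) = 18.62
Friis cascade:
  F = 1.139 + (1.384 − 1)/0.8776 + (1.592 − 1)/42.00 + (3.899 − 1)/1423 = 1.593
NF = 10 log₁₀(1.593) = 2.02 dB

2.02 dB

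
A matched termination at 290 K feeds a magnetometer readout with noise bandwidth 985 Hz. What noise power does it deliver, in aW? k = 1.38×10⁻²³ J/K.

P_n = kTB = 1.38×10⁻²³ × 290 × 9.85×10² = 3.94×10⁻¹⁸ W = 3.94 aW

3.94 aW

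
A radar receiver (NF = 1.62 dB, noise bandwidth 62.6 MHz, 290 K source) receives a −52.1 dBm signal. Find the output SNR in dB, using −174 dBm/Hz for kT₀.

42.3 dB

Noise floor: N = −174 + 10 log₁₀(B) + NF
10 log₁₀(6.26×10⁷) = 77.97 dB
N = −174 + 77.97 + 1.62 = −94.41 dBm
SNR = P_sig − N = −52.1 − (−94.41) = 42.31 dB → 42.3 dB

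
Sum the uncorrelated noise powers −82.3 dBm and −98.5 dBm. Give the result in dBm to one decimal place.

Convert to linear, add, convert back:
P₁ = 5.89×10⁻¹² W, P₂ = 1.41×10⁻¹³ W
P_tot = 6.03×10⁻¹² W → 10 log₁₀(P_tot / 10⁻³) = −82.2 dBm

−82.2 dBm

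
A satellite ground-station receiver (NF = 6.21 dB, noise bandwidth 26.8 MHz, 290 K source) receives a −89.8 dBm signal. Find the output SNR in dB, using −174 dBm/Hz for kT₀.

3.7 dB

Noise floor: N = −174 + 10 log₁₀(B) + NF
10 log₁₀(2.68×10⁷) = 74.28 dB
N = −174 + 74.28 + 6.21 = −93.51 dBm
SNR = P_sig − N = −89.8 − (−93.51) = 3.71 dB → 3.7 dB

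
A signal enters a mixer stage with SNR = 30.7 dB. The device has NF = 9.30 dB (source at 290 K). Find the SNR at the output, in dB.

21.40 dB

By definition F = SNR_in/SNR_out, so in dB: SNR_out = SNR_in − NF
SNR_out = 30.7 − 9.30 = 21.40 dB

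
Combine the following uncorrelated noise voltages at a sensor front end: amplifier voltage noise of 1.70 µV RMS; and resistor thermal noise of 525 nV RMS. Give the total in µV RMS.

Uncorrelated sources add in power (mean-square): V_tot = √(ΣV_i²)
V_tot = √[(1.70×10⁻⁶)² + (5.25×10⁻⁷)²] = 1.78×10⁻⁶ V = 1.78 µV

1.78 µV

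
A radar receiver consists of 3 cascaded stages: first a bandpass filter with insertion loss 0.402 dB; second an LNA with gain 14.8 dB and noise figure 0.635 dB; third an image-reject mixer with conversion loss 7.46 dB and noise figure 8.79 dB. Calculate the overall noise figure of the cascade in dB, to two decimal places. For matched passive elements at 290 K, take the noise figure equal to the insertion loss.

1.78 dB

Convert to linear (a loss of L dB is a gain of −L dB): F_i = 10^(NF_i/10), G_i = 10^(G_i,dB/10)
  Stage 1: F_1 = 10^(0.402/10) = 1.097, G_1 = 10^(−0.402/10) = 0.9116
  Stage 2: F_2 = 10^(0.635/10) = 1.157, G_2 = 10^(14.8/10) = 30.20
  Stage 3: F_3 = 10^(8.79/10) = 7.568, G_3 = 10^(−7.46/10) = 0.1795
Friis cascade:
  F = 1.097 + (1.157 − 1)/0.9116 + (7.568 − 1)/27.53 = 1.508
NF = 10 log₁₀(1.508) = 1.78 dB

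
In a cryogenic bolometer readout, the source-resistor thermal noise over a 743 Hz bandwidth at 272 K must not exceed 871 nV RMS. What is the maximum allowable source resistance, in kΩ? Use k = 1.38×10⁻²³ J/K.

68.0 kΩ

Johnson–Nyquist: V_n = √(4kTRB) ⇒ R = V_n² / (4kTB)
4kTB = 4 × 1.38×10⁻²³ × 272 × 7.43×10² = 1.12×10⁻¹⁷
R = (8.71×10⁻⁷)² / 1.12×10⁻¹⁷ = 6.80×10⁴ Ω = 68.0 kΩ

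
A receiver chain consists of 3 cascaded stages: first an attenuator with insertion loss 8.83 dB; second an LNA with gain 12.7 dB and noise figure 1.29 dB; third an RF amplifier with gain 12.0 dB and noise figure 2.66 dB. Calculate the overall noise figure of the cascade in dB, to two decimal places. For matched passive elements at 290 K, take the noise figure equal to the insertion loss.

Convert to linear (a loss of L dB is a gain of −L dB): F_i = 10^(NF_i/10), G_i = 10^(G_i,dB/10)
  Stage 1: F_1 = 10^(8.83/10) = 7.638, G_1 = 10^(−8.83/10) = 0.1309
  Stage 2: F_2 = 10^(1.29/10) = 1.346, G_2 = 10^(12.7/10) = 18.62
  Stage 3: F_3 = 10^(2.66/10) = 1.845, G_3 = 10^(12.0/10) = 15.85
Friis cascade:
  F = 7.638 + (1.346 − 1)/0.1309 + (1.845 − 1)/2.438 = 10.63
NF = 10 log₁₀(10.63) = 10.26 dB

10.26 dB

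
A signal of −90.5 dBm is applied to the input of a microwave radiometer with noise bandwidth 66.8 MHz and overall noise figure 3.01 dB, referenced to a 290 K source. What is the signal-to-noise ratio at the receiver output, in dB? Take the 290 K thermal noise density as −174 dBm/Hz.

2.2 dB

Noise floor: N = −174 + 10 log₁₀(B) + NF
10 log₁₀(6.68×10⁷) = 78.25 dB
N = −174 + 78.25 + 3.01 = −92.74 dBm
SNR = P_sig − N = −90.5 − (−92.74) = 2.24 dB → 2.2 dB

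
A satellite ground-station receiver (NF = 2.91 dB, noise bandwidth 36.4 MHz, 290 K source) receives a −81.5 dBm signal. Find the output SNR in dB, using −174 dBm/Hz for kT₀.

Noise floor: N = −174 + 10 log₁₀(B) + NF
10 log₁₀(3.64×10⁷) = 75.61 dB
N = −174 + 75.61 + 2.91 = −95.48 dBm
SNR = P_sig − N = −81.5 − (−95.48) = 13.98 dB → 14.0 dB

14.0 dB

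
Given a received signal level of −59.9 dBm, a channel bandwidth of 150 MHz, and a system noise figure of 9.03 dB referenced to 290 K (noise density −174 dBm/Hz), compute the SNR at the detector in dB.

23.3 dB

Noise floor: N = −174 + 10 log₁₀(B) + NF
10 log₁₀(1.50×10⁸) = 81.76 dB
N = −174 + 81.76 + 9.03 = −83.21 dBm
SNR = P_sig − N = −59.9 − (−83.21) = 23.31 dB → 23.3 dB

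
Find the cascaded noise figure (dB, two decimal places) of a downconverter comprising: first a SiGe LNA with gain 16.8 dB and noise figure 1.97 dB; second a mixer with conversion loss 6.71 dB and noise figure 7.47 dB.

2.23 dB

Convert to linear (a loss of L dB is a gain of −L dB): F_i = 10^(NF_i/10), G_i = 10^(G_i,dB/10)
  Stage 1: F_1 = 10^(1.97/10) = 1.574, G_1 = 10^(16.8/10) = 47.86
  Stage 2: F_2 = 10^(7.47/10) = 5.585, G_2 = 10^(−6.71/10) = 0.2133
Friis cascade:
  F = 1.574 + (5.585 − 1)/47.86 = 1.670
NF = 10 log₁₀(1.670) = 2.23 dB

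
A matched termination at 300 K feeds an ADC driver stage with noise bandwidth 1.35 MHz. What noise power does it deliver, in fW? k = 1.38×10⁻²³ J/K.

P_n = kTB = 1.38×10⁻²³ × 300 × 1.35×10⁶ = 5.59×10⁻¹⁵ W = 5.59 fW

5.59 fW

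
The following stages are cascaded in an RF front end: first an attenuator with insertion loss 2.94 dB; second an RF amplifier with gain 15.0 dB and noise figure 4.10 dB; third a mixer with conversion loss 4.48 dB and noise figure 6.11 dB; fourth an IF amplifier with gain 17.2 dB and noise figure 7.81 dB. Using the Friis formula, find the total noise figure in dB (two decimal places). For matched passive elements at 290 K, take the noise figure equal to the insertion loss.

7.87 dB

Convert to linear (a loss of L dB is a gain of −L dB): F_i = 10^(NF_i/10), G_i = 10^(G_i,dB/10)
  Stage 1: F_1 = 10^(2.94/10) = 1.968, G_1 = 10^(−2.94/10) = 0.5082
  Stage 2: F_2 = 10^(4.10/10) = 2.570, G_2 = 10^(15.0/10) = 31.62
  Stage 3: F_3 = 10^(6.11/10) = 4.083, G_3 = 10^(−4.48/10) = 0.3565
  Stage 4: F_4 = 10^(7.81/10) = 6.039, G_4 = 10^(17.2/10) = 52.48
Friis cascade:
  F = 1.968 + (2.570 − 1)/0.5082 + (4.083 − 1)/16.07 + (6.039 − 1)/5.728 = 6.130
NF = 10 log₁₀(6.130) = 7.87 dB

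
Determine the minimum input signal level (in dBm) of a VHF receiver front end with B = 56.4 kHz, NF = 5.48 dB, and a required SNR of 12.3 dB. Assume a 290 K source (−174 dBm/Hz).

−108.7 dBm

Sensitivity = −174 + 10 log₁₀(B) + NF + SNR_min
= −174 + 47.51 + 5.48 + 12.3
= −108.71 dBm → −108.7 dBm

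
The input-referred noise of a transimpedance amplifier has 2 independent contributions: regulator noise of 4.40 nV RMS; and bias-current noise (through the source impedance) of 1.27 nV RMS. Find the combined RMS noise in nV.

Uncorrelated sources add in power (mean-square): V_tot = √(ΣV_i²)
V_tot = √[(4.40×10⁻⁹)² + (1.27×10⁻⁹)²] = 4.58×10⁻⁹ V = 4.58 nV

4.58 nV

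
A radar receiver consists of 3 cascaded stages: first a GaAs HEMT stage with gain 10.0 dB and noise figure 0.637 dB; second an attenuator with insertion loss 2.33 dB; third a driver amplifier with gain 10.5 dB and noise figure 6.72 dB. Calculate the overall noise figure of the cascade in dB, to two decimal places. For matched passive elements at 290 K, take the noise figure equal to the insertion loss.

Convert to linear (a loss of L dB is a gain of −L dB): F_i = 10^(NF_i/10), G_i = 10^(G_i,dB/10)
  Stage 1: F_1 = 10^(0.637/10) = 1.158, G_1 = 10^(10.0/10) = 10.00
  Stage 2: F_2 = 10^(2.33/10) = 1.710, G_2 = 10^(−2.33/10) = 0.5848
  Stage 3: F_3 = 10^(6.72/10) = 4.699, G_3 = 10^(10.5/10) = 11.22
Friis cascade:
  F = 1.158 + (1.710 − 1)/10.00 + (4.699 − 1)/5.848 = 1.862
NF = 10 log₁₀(1.862) = 2.70 dB

2.70 dB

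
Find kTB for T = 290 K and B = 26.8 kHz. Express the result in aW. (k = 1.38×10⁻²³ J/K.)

107 aW

P_n = kTB = 1.38×10⁻²³ × 290 × 2.68×10⁴ = 1.07×10⁻¹⁶ W = 107 aW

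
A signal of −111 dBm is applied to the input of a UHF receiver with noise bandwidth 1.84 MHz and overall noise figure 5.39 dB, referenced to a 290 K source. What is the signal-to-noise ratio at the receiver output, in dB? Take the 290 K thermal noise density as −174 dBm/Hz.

−5.0 dB

Noise floor: N = −174 + 10 log₁₀(B) + NF
10 log₁₀(1.84×10⁶) = 62.65 dB
N = −174 + 62.65 + 5.39 = −105.96 dBm
SNR = P_sig − N = −111 − (−105.96) = −5.04 dB → −5.0 dB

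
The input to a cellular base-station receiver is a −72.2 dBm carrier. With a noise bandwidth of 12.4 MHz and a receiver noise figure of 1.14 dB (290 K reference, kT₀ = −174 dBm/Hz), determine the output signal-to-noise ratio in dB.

Noise floor: N = −174 + 10 log₁₀(B) + NF
10 log₁₀(1.24×10⁷) = 70.93 dB
N = −174 + 70.93 + 1.14 = −101.93 dBm
SNR = P_sig − N = −72.2 − (−101.93) = 29.73 dB → 29.7 dB

29.7 dB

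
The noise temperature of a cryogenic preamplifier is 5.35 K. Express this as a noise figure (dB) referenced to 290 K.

F = 1 + T_e/T₀ = 1 + 5.35/290 = 1.01845
NF = 10 log₁₀(1.01845) = 0.079 dB

0.079 dB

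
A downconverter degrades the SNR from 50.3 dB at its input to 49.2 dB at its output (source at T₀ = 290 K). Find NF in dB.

NF (dB) = SNR_in(dB) − SNR_out(dB) when the source is at T₀
NF = 50.3 − 49.2 = 1.1 dB

1.1 dB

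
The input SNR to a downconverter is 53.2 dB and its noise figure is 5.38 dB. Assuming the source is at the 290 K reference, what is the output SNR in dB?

By definition F = SNR_in/SNR_out, so in dB: SNR_out = SNR_in − NF
SNR_out = 53.2 − 5.38 = 47.82 dB

47.82 dB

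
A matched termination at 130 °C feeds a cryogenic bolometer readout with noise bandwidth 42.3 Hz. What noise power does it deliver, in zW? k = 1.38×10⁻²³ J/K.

T = 130 °C + 273.15 = 403.15 K
P_n = kTB = 1.38×10⁻²³ × 403.15 × 4.23×10¹ = 2.35×10⁻¹⁹ W = 235 zW

235 zW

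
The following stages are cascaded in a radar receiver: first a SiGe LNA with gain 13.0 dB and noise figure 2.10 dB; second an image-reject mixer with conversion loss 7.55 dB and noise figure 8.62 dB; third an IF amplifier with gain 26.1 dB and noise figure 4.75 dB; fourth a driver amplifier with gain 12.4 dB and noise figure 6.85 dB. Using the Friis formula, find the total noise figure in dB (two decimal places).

Convert to linear (a loss of L dB is a gain of −L dB): F_i = 10^(NF_i/10), G_i = 10^(G_i,dB/10)
  Stage 1: F_1 = 10^(2.10/10) = 1.622, G_1 = 10^(13.0/10) = 19.95
  Stage 2: F_2 = 10^(8.62/10) = 7.278, G_2 = 10^(−7.55/10) = 0.1758
  Stage 3: F_3 = 10^(4.75/10) = 2.985, G_3 = 10^(26.1/10) = 407.4
  Stage 4: F_4 = 10^(6.85/10) = 4.842, G_4 = 10^(12.4/10) = 17.38
Friis cascade:
  F = 1.622 + (7.278 − 1)/19.95 + (2.985 − 1)/3.508 + (4.842 − 1)/1429 = 2.505
NF = 10 log₁₀(2.505) = 3.99 dB

3.99 dB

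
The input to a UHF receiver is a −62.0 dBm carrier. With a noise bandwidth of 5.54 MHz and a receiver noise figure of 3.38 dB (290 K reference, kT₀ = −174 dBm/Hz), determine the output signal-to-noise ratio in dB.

Noise floor: N = −174 + 10 log₁₀(B) + NF
10 log₁₀(5.54×10⁶) = 67.44 dB
N = −174 + 67.44 + 3.38 = −103.18 dBm
SNR = P_sig − N = −62.0 − (−103.18) = 41.18 dB → 41.2 dB

41.2 dB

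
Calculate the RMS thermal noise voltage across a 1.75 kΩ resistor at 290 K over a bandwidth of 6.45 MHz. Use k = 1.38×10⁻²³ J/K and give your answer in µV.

V_n = √(4kTRB)
4kTRB = 4 × 1.38×10⁻²³ × 290 × 1.75×10³ × 6.45×10⁶ = 1.81×10⁻¹⁰ V²
V_n = √(1.81×10⁻¹⁰) = 1.34×10⁻⁵ V = 13.4 µV

13.4 µV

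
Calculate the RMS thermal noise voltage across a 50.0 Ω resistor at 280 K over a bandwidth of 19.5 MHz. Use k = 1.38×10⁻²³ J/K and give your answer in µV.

V_n = √(4kTRB)
4kTRB = 4 × 1.38×10⁻²³ × 280 × 5.00×10¹ × 1.95×10⁷ = 1.51×10⁻¹¹ V²
V_n = √(1.51×10⁻¹¹) = 3.88×10⁻⁶ V = 3.88 µV

3.88 µV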